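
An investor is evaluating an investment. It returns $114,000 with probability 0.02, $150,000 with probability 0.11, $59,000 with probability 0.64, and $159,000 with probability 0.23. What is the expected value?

$93,110

EV = 0.02 × 114000 + 0.11 × 150000 + 0.64 × 59000 + 0.23 × 159000 = 2280 + 16500 + 37760 + 36570 = 93110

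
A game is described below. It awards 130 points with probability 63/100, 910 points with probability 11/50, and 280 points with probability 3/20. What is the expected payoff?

EV = 63/100 × 130 + 11/50 × 910 + 3/20 × 280 = 81.9 + 200.2 + 42 = 324.1

324.1 points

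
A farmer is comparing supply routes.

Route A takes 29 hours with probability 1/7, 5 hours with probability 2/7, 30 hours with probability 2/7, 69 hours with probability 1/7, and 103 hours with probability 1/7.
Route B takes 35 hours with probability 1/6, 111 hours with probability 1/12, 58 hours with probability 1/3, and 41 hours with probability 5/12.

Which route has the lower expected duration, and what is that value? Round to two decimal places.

Route A = 1/7 × 29 + 2/7 × 5 + 2/7 × 30 + 1/7 × 69 + 1/7 × 103 = 4.1429 + 1.4286 + 8.5714 + 9.8571 + 14.7143 = 38.7143
Route B = 1/6 × 35 + 1/12 × 111 + 1/3 × 58 + 5/12 × 41 = 5.8333 + 9.25 + 19.3333 + 17.0833 = 51.5

Route A (38.71 hours)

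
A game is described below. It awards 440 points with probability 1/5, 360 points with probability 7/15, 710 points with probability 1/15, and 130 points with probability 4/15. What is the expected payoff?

338 points

EV = 1/5 × 440 + 7/15 × 360 + 1/15 × 710 + 4/15 × 130 = 88 + 168 + 47.3333 + 34.6667 = 338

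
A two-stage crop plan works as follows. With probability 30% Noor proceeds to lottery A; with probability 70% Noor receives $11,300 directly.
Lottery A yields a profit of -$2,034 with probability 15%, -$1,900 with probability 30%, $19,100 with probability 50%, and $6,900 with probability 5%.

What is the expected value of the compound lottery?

$10,615.97

EV(A) = 0.15 × (-2034) + 0.3 × (-1900) + 0.5 × 19100 + 0.05 × 6900 = -305.1 − 570 + 9550 + 345 = 9019.9
Branch B: 11300 (certain)
Overall = 0.3 × 9019.9 + 0.7 × 11300 = 2705.97 + 7910 = 10615.97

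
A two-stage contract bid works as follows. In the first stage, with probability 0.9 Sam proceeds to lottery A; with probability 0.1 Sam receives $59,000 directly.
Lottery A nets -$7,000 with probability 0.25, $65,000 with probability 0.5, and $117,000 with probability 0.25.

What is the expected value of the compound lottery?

EV(A) = 0.25 × (-7000) + 0.5 × 65000 + 0.25 × 117000 = -1750 + 32500 + 29250 = 60000
Branch B: 59000 (certain)
Overall = 0.9 × 60000 + 0.1 × 59000 = 54000 + 5900 = 59900

$59,900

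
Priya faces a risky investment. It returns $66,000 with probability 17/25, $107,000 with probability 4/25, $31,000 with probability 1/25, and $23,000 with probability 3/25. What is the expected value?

EV = 17/25 × 66000 + 4/25 × 107000 + 1/25 × 31000 + 3/25 × 23000 = 44880 + 17120 + 1240 + 2760 = 66000

$66,000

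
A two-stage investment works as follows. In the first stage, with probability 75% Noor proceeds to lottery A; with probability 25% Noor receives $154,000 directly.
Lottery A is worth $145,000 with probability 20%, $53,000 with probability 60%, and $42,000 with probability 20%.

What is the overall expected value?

EV(A) = 0.2 × 145000 + 0.6 × 53000 + 0.2 × 42000 = 29000 + 31800 + 8400 = 69200
Branch B: 154000 (certain)
Overall = 0.75 × 69200 + 0.25 × 154000 = 51900 + 38500 = 90400

$90,400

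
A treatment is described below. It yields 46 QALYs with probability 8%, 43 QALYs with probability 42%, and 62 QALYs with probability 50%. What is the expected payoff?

52.74 QALYs

EV = 0.08 × 46 + 0.42 × 43 + 0.5 × 62 = 3.68 + 18.06 + 31 = 52.74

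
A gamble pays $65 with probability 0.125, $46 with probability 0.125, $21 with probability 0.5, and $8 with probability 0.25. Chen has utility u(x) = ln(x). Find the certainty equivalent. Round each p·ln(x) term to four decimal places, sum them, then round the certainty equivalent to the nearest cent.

$20.96

E[u] = 0.125·ln(65) + 0.125·ln(46) + 0.5·ln(21) + 0.25·ln(8) = 0.5218 + 0.4786 + 1.5223 + 0.5199 = 3.0426
CE = e^3.0426 ≈ 20.96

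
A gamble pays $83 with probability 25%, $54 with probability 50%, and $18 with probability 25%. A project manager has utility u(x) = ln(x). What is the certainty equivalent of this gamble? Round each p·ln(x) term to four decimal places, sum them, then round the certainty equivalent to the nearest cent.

$45.69

E[u] = 0.25·ln(83) + 0.5·ln(54) + 0.25·ln(18) = 1.1047 + 1.9945 + 0.7226 = 3.8218
CE = e^3.8218 ≈ 45.69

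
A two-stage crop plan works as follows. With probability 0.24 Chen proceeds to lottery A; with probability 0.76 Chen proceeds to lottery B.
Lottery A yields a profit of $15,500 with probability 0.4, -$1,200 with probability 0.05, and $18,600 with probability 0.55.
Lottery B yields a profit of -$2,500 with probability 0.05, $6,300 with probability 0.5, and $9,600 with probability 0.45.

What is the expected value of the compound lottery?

EV(A) = 0.4 × 15500 + 0.05 × (-1200) + 0.55 × 18600 = 6200 − 60 + 10230 = 16370
EV(B) = 0.05 × (-2500) + 0.5 × 6300 + 0.45 × 9600 = -125 + 3150 + 4320 = 7345
Overall = 0.24 × 16370 + 0.76 × 7345 = 3928.8 + 5582.2 = 9511

$9,511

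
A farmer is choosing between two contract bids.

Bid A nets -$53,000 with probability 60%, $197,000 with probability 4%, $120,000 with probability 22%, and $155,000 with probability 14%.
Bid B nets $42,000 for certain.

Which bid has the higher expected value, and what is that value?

Bid A = 0.6 × (-53000) + 0.04 × 197000 + 0.22 × 120000 + 0.14 × 155000 = -31800 + 7880 + 26400 + 21700 = 24180
Bid B: 42000 (certain)

Bid B ($42,000)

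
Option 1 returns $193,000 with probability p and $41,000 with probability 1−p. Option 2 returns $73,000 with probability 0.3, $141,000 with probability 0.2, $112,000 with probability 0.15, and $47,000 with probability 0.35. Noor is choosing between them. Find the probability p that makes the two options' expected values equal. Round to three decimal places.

EV(Option 2) = 0.3 × 73000 + 0.2 × 141000 + 0.15 × 112000 + 0.35 × 47000 = 21900 + 28200 + 16800 + 16450 = 83350
p·193000 + (1−p)·41000 = 83350
152000p + 41000 = 83350
p = (83350 − 41000) / 152000

p = 0.279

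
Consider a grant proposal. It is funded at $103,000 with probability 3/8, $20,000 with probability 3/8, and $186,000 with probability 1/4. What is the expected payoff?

EV = 3/8 × 103000 + 3/8 × 20000 + 1/4 × 186000 = 38625 + 7500 + 46500 = 92625

$92,625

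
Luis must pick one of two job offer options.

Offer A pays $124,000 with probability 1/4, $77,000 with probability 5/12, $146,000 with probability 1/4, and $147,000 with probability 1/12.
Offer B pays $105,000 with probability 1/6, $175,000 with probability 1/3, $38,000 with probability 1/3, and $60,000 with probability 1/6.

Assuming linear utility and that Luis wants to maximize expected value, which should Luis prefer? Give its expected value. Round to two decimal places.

Offer A = 1/4 × 124000 + 5/12 × 77000 + 1/4 × 146000 + 1/12 × 147000 = 31000 + 32083.3333 + 36500 + 12250 = 111833.3333
Offer B = 1/6 × 105000 + 1/3 × 175000 + 1/3 × 38000 + 1/6 × 60000 = 17500 + 58333.3333 + 12666.6667 + 10000 = 98500

Offer A ($111,833.33)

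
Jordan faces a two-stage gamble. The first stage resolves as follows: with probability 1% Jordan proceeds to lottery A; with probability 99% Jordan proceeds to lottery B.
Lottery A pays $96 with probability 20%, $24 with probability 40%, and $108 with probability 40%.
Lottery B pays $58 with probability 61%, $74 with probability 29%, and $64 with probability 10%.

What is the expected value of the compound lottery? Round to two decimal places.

$63.33

EV(A) = 0.2 × 96 + 0.4 × 24 + 0.4 × 108 = 19.2 + 9.6 + 43.2 = 72
EV(B) = 0.61 × 58 + 0.29 × 74 + 0.1 × 64 = 35.38 + 21.46 + 6.4 = 63.24
Overall = 0.01 × 72 + 0.99 × 63.24 = 0.72 + 62.6076 = 63.3276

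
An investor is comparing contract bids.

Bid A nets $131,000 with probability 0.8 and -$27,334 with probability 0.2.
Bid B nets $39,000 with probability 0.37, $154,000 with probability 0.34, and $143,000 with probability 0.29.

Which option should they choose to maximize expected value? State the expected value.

Bid A = 0.8 × 131000 + 0.2 × (-27334) = 104800 − 5466.8 = 99333.2
Bid B = 0.37 × 39000 + 0.34 × 154000 + 0.29 × 143000 = 14430 + 52360 + 41470 = 108260

Bid B ($108,260)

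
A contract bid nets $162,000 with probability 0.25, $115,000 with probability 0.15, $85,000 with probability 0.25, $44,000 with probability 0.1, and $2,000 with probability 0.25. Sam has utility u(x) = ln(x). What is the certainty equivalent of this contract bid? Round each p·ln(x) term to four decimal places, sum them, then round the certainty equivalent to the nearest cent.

$38,318.96

E[u] = 0.25·ln(162000) + 0.15·ln(115000) + 0.25·ln(85000) + 0.1·ln(44000) + 0.25·ln(2000) = 2.9988 + 1.7479 + 2.8376 + 1.0692 + 1.9002 = 10.5537
CE = e^10.5537 ≈ 38318.96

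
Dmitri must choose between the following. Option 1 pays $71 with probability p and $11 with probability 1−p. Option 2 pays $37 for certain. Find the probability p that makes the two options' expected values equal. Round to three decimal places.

p = 0.433

p·71 + (1−p)·11 = 37
60p + 11 = 37
p = (37 − 11) / 60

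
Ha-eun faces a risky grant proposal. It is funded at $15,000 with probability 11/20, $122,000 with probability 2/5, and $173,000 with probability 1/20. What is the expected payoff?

EV = 11/20 × 15000 + 2/5 × 122000 + 1/20 × 173000 = 8250 + 48800 + 8650 = 65700

$65,700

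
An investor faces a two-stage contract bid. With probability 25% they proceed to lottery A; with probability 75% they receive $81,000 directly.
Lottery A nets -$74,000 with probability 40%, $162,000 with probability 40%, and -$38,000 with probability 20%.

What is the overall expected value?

$67,650

EV(A) = 0.4 × (-74000) + 0.4 × 162000 + 0.2 × (-38000) = -29600 + 64800 − 7600 = 27600
Branch B: 81000 (certain)
Overall = 0.25 × 27600 + 0.75 × 81000 = 6900 + 60750 = 67650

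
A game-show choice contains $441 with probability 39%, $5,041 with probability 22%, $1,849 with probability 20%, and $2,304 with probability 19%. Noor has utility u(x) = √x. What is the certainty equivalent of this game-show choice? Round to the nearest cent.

$1,724.74

E[u] = 0.39·√441 + 0.22·√5041 + 0.2·√1849 + 0.19·√2304 = 0.39·21 + 0.22·71 + 0.2·43 + 0.19·48 = 41.53
CE = (41.53)² = 1724.7409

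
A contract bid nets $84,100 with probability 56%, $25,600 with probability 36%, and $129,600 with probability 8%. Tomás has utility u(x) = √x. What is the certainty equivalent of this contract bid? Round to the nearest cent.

E[u] = 0.56·√84100 + 0.36·√25600 + 0.08·√129600 = 0.56·290 + 0.36·160 + 0.08·360 = 248.8
CE = (248.8)² = 61901.44

$61,901.44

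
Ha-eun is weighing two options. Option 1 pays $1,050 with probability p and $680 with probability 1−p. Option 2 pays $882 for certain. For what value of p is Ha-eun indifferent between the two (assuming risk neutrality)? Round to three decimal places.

p·1050 + (1−p)·680 = 882
370p + 680 = 882
p = (882 − 680) / 370

p = 0.546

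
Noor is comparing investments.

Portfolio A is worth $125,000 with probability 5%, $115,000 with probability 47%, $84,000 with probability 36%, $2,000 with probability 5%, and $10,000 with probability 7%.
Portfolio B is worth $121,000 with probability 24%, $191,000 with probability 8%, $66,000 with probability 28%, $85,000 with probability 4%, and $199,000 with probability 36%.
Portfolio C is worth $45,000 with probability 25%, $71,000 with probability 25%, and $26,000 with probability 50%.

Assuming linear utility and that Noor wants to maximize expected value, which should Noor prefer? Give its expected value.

Portfolio B ($137,840)

Portfolio A = 0.05 × 125000 + 0.47 × 115000 + 0.36 × 84000 + 0.05 × 2000 + 0.07 × 10000 = 6250 + 54050 + 30240 + 100 + 700 = 91340
Portfolio B = 0.24 × 121000 + 0.08 × 191000 + 0.28 × 66000 + 0.04 × 85000 + 0.36 × 199000 = 29040 + 15280 + 18480 + 3400 + 71640 = 137840
Portfolio C = 0.25 × 45000 + 0.25 × 71000 + 0.5 × 26000 = 11250 + 17750 + 13000 = 42000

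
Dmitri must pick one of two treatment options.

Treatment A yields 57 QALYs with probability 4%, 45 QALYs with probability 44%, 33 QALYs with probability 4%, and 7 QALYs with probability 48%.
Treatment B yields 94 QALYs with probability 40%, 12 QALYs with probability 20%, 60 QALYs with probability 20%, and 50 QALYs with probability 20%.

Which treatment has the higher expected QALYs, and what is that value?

Treatment B (62 QALYs)

Treatment A = 0.04 × 57 + 0.44 × 45 + 0.04 × 33 + 0.48 × 7 = 2.28 + 19.8 + 1.32 + 3.36 = 26.76
Treatment B = 0.4 × 94 + 0.2 × 12 + 0.2 × 60 + 0.2 × 50 = 37.6 + 2.4 + 12 + 10 = 62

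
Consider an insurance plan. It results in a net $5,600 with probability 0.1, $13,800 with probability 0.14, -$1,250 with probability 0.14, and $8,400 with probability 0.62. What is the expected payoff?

$7,525

EV = 0.1 × 5600 + 0.14 × 13800 + 0.14 × (-1250) + 0.62 × 8400 = 560 + 1932 − 175 + 5208 = 7525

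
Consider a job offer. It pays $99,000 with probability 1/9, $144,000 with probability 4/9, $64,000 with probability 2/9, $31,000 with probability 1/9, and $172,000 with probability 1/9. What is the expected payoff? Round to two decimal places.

$111,777.78

EV = 1/9 × 99000 + 4/9 × 144000 + 2/9 × 64000 + 1/9 × 31000 + 1/9 × 172000 = 11000 + 64000 + 14222.2222 + 3444.4444 + 19111.1111 = 111777.7778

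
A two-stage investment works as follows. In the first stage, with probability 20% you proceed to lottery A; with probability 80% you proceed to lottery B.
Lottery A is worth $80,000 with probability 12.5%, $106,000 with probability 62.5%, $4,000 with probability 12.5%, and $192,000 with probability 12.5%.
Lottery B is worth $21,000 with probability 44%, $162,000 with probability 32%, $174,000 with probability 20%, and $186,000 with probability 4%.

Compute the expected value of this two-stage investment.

$102,806

EV(A) = 0.125 × 80000 + 0.625 × 106000 + 0.125 × 4000 + 0.125 × 192000 = 10000 + 66250 + 500 + 24000 = 100750
EV(B) = 0.44 × 21000 + 0.32 × 162000 + 0.2 × 174000 + 0.04 × 186000 = 9240 + 51840 + 34800 + 7440 = 103320
Overall = 0.2 × 100750 + 0.8 × 103320 = 20150 + 82656 = 102806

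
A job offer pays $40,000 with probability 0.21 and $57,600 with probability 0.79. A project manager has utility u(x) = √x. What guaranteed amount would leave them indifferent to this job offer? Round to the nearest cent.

E[u] = 0.21·√40000 + 0.79·√57600 = 0.21·200 + 0.79·240 = 231.6
CE = (231.6)² = 53638.56

$53,638.56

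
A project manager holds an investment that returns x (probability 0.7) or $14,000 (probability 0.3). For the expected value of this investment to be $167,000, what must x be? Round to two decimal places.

x = $232,571.43

0.7·x + 0.3·14000 = 167000
0.7·x = 167000 − 4200 = 162800
x = 162800 / 0.7 = 232571.4286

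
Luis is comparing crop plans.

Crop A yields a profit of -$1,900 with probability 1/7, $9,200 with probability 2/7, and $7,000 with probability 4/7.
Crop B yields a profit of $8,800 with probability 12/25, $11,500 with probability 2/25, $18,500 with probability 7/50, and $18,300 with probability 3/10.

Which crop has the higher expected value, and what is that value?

Crop B ($13,224)

Crop A = 1/7 × (-1900) + 2/7 × 9200 + 4/7 × 7000 = -271.4286 + 2628.5714 + 4000 = 6357.1429
Crop B = 12/25 × 8800 + 2/25 × 11500 + 7/50 × 18500 + 3/10 × 18300 = 4224 + 920 + 2590 + 5490 = 13224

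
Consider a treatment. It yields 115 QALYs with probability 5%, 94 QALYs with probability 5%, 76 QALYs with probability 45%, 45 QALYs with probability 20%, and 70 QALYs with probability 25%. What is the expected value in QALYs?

EV = 0.05 × 115 + 0.05 × 94 + 0.45 × 76 + 0.2 × 45 + 0.25 × 70 = 5.75 + 4.7 + 34.2 + 9 + 17.5 = 71.15

71.15 QALYs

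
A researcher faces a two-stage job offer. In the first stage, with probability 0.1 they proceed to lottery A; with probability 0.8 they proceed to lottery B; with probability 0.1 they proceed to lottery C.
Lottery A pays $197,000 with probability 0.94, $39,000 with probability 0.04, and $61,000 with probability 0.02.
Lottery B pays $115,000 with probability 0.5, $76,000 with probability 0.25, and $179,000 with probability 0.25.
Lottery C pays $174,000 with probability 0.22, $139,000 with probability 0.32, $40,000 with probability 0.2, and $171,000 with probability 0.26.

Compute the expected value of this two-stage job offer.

EV(A) = 0.94 × 197000 + 0.04 × 39000 + 0.02 × 61000 = 185180 + 1560 + 1220 = 187960
EV(B) = 0.5 × 115000 + 0.25 × 76000 + 0.25 × 179000 = 57500 + 19000 + 44750 = 121250
EV(C) = 0.22 × 174000 + 0.32 × 139000 + 0.2 × 40000 + 0.26 × 171000 = 38280 + 44480 + 8000 + 44460 = 135220
Overall = 0.1 × 187960 + 0.8 × 121250 + 0.1 × 135220 = 18796 + 97000 + 13522 = 129318

$129,318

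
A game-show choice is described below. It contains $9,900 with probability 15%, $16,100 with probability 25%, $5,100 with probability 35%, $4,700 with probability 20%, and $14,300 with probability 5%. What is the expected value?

$8,950

EV = 0.15 × 9900 + 0.25 × 16100 + 0.35 × 5100 + 0.2 × 4700 + 0.05 × 14300 = 1485 + 4025 + 1785 + 940 + 715 = 8950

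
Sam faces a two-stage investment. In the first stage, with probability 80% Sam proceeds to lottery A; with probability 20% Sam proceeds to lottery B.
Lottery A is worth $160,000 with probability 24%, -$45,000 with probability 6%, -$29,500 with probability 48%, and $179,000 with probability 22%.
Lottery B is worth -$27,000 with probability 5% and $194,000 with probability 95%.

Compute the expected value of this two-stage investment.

$85,326

EV(A) = 0.24 × 160000 + 0.06 × (-45000) + 0.48 × (-29500) + 0.22 × 179000 = 38400 − 2700 − 14160 + 39380 = 60920
EV(B) = 0.05 × (-27000) + 0.95 × 194000 = -1350 + 184300 = 182950
Overall = 0.8 × 60920 + 0.2 × 182950 = 48736 + 36590 = 85326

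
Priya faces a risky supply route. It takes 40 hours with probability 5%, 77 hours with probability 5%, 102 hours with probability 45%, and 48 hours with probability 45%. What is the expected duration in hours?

EV = 0.05 × 40 + 0.05 × 77 + 0.45 × 102 + 0.45 × 48 = 2 + 3.85 + 45.9 + 21.6 = 73.35

73.35 hours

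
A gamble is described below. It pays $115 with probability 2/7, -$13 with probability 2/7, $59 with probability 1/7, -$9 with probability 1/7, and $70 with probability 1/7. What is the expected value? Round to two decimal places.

EV = 2/7 × 115 + 2/7 × (-13) + 1/7 × 59 + 1/7 × (-9) + 1/7 × 70 = 32.8571 − 3.7143 + 8.4286 − 1.2857 + 10 = 46.2857

$46.29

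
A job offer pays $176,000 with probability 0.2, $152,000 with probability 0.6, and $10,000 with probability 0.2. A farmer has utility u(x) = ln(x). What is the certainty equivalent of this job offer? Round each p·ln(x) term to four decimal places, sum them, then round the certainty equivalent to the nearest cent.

$90,825.92

E[u] = 0.2·ln(176000) + 0.6·ln(152000) + 0.2·ln(10000) = 2.4156 + 7.1590 + 1.8421 = 11.4167
CE = e^11.4167 ≈ 90825.92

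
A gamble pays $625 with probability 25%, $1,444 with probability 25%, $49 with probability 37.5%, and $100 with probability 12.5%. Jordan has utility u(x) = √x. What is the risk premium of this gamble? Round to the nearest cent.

E[u] = 0.25·√625 + 0.25·√1444 + 0.375·√49 + 0.125·√100 = 0.25·25 + 0.25·38 + 0.375·7 + 0.125·10 = 19.625
CE = (19.625)² = 385.140625
Risk premium = EV − CE = 548.125 − 385.140625 = 162.984375

$162.98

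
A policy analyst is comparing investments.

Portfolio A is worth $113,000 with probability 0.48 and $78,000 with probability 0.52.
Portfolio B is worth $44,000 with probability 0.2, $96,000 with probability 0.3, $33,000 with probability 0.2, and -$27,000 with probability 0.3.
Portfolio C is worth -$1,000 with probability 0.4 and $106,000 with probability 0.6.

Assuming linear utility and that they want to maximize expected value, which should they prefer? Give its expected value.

Portfolio A ($94,800)

Portfolio A = 0.48 × 113000 + 0.52 × 78000 = 54240 + 40560 = 94800
Portfolio B = 0.2 × 44000 + 0.3 × 96000 + 0.2 × 33000 + 0.3 × (-27000) = 8800 + 28800 + 6600 − 8100 = 36100
Portfolio C = 0.4 × (-1000) + 0.6 × 106000 = -400 + 63600 = 63200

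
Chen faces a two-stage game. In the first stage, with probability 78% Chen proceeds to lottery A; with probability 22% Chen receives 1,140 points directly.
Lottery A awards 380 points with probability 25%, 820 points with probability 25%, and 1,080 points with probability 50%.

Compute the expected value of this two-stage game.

EV(A) = 0.25 × 380 + 0.25 × 820 + 0.5 × 1080 = 95 + 205 + 540 = 840
Branch B: 1140 (certain)
Overall = 0.78 × 840 + 0.22 × 1140 = 655.2 + 250.8 = 906

906 points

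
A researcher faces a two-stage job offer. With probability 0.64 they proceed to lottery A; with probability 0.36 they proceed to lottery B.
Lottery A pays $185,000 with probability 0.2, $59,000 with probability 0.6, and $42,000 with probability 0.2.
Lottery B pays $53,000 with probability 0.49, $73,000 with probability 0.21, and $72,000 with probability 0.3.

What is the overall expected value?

$74,356

EV(A) = 0.2 × 185000 + 0.6 × 59000 + 0.2 × 42000 = 37000 + 35400 + 8400 = 80800
EV(B) = 0.49 × 53000 + 0.21 × 73000 + 0.3 × 72000 = 25970 + 15330 + 21600 = 62900
Overall = 0.64 × 80800 + 0.36 × 62900 = 51712 + 22644 = 74356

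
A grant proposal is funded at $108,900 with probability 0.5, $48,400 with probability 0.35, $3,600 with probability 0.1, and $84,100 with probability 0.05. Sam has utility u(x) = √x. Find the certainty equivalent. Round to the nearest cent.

E[u] = 0.5·√108900 + 0.35·√48400 + 0.1·√3600 + 0.05·√84100 = 0.5·330 + 0.35·220 + 0.1·60 + 0.05·290 = 262.5
CE = (262.5)² = 68906.25

$68,906.25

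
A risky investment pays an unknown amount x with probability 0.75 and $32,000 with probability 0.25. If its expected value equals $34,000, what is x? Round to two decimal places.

0.75·x + 0.25·32000 = 34000
0.75·x = 34000 − 8000 = 26000
x = 26000 / 0.75 = 34666.6667

x = $34,666.67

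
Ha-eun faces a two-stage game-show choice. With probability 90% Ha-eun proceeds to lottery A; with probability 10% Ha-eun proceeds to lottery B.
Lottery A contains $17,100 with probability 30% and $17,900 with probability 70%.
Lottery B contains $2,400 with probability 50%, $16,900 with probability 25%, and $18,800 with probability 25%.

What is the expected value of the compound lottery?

EV(A) = 0.3 × 17100 + 0.7 × 17900 = 5130 + 12530 = 17660
EV(B) = 0.5 × 2400 + 0.25 × 16900 + 0.25 × 18800 = 1200 + 4225 + 4700 = 10125
Overall = 0.9 × 17660 + 0.1 × 10125 = 15894 + 1012.5 = 16906.5

$16,906.50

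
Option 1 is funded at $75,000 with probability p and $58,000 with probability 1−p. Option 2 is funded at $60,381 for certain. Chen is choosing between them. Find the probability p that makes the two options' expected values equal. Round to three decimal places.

p·75000 + (1−p)·58000 = 60381
17000p + 58000 = 60381
p = (60381 − 58000) / 17000

p = 0.140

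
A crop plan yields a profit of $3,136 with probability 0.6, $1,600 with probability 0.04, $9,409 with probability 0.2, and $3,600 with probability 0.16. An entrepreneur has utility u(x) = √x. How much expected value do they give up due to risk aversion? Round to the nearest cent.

E[u] = 0.6·√3136 + 0.04·√1600 + 0.2·√9409 + 0.16·√3600 = 0.6·56 + 0.04·40 + 0.2·97 + 0.16·60 = 64.2
CE = (64.2)² = 4121.64
Risk premium = EV − CE = 4403.4 − 4121.64 = 281.76

$281.76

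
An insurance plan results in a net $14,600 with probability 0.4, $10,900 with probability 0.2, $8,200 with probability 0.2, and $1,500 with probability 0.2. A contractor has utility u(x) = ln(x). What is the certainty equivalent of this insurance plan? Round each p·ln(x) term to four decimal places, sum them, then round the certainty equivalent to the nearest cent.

$7,783.80

E[u] = 0.4·ln(14600) + 0.2·ln(10900) + 0.2·ln(8200) + 0.2·ln(1500) = 3.8355 + 1.8593 + 1.8024 + 1.4626 = 8.9598
CE = e^8.9598 ≈ 7783.80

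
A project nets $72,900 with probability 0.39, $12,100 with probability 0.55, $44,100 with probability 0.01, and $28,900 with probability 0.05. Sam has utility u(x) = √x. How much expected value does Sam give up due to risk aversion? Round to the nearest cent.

$5,855.04

E[u] = 0.39·√72900 + 0.55·√12100 + 0.01·√44100 + 0.05·√28900 = 0.39·270 + 0.55·110 + 0.01·210 + 0.05·170 = 176.4
CE = (176.4)² = 31116.96
Risk premium = EV − CE = 36972 − 31116.96 = 5855.04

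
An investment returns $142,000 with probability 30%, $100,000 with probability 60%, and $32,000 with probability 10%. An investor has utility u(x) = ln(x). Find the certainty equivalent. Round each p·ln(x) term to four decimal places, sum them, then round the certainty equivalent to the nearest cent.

$99,131.25

E[u] = 0.3·ln(142000) + 0.6·ln(100000) + 0.1·ln(32000) = 3.5591 + 6.9078 + 1.0373 = 11.5042
CE = e^11.5042 ≈ 99131.25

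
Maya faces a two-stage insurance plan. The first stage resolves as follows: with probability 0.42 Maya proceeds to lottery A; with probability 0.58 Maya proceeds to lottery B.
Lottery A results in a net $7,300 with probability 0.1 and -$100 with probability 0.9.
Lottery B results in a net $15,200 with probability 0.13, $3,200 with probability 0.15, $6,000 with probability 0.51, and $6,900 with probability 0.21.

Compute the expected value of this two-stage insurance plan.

$4,308.50

EV(A) = 0.1 × 7300 + 0.9 × (-100) = 730 − 90 = 640
EV(B) = 0.13 × 15200 + 0.15 × 3200 + 0.51 × 6000 + 0.21 × 6900 = 1976 + 480 + 3060 + 1449 = 6965
Overall = 0.42 × 640 + 0.58 × 6965 = 268.8 + 4039.7 = 4308.5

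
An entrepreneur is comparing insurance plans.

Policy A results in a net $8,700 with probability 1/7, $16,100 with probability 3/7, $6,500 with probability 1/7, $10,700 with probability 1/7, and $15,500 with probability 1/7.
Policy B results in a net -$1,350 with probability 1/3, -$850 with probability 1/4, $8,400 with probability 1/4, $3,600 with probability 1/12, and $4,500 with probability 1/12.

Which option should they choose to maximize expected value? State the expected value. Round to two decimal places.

Policy A = 1/7 × 8700 + 3/7 × 16100 + 1/7 × 6500 + 1/7 × 10700 + 1/7 × 15500 = 1242.8571 + 6900 + 928.5714 + 1528.5714 + 2214.2857 = 12814.2857
Policy B = 1/3 × (-1350) + 1/4 × (-850) + 1/4 × 8400 + 1/12 × 3600 + 1/12 × 4500 = -450 − 212.5 + 2100 + 300 + 375 = 2112.5

Policy A ($12,814.29)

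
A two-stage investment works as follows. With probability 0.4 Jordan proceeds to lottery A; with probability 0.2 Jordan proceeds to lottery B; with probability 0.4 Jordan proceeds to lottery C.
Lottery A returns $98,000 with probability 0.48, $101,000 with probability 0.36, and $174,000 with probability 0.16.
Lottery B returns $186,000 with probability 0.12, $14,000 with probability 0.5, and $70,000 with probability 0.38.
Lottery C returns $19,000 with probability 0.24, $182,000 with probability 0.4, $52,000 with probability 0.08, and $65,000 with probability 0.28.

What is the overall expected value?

EV(A) = 0.48 × 98000 + 0.36 × 101000 + 0.16 × 174000 = 47040 + 36360 + 27840 = 111240
EV(B) = 0.12 × 186000 + 0.5 × 14000 + 0.38 × 70000 = 22320 + 7000 + 26600 = 55920
EV(C) = 0.24 × 19000 + 0.4 × 182000 + 0.08 × 52000 + 0.28 × 65000 = 4560 + 72800 + 4160 + 18200 = 99720
Overall = 0.4 × 111240 + 0.2 × 55920 + 0.4 × 99720 = 44496 + 11184 + 39888 = 95568

$95,568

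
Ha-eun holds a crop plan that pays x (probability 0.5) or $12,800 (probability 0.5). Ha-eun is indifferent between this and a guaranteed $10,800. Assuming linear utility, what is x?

0.5·x + 0.5·12800 = 10800
0.5·x = 10800 − 6400 = 4400
x = 4400 / 0.5 = 8800

x = $8,800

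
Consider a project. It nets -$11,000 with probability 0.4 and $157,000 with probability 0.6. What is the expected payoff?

EV = 0.4 × (-11000) + 0.6 × 157000 = -4400 + 94200 = 89800

$89,800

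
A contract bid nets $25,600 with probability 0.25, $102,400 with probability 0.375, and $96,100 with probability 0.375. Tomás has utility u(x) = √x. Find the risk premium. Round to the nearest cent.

$4,523.44

E[u] = 0.25·√25600 + 0.375·√102400 + 0.375·√96100 = 0.25·160 + 0.375·320 + 0.375·310 = 276.25
CE = (276.25)² = 76314.0625
Risk premium = EV − CE = 80837.5 − 76314.0625 = 4523.4375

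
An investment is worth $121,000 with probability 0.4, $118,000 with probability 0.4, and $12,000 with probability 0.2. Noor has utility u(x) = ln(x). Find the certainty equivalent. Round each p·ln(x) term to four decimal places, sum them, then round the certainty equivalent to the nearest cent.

$75,455.62

E[u] = 0.4·ln(121000) + 0.4·ln(118000) + 0.2·ln(12000) = 4.6814 + 4.6714 + 1.8785 = 11.2313
CE = e^11.2313 ≈ 75455.62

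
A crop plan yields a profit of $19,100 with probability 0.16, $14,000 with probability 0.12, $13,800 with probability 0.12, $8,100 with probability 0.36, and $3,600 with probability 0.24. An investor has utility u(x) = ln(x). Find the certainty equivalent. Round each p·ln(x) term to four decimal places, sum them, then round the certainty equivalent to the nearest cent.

E[u] = 0.16·ln(19100) + 0.12·ln(14000) + 0.12·ln(13800) + 0.36·ln(8100) + 0.24·ln(3600) = 1.5772 + 1.1456 + 1.1439 + 3.2399 + 1.9653 = 9.0719
CE = e^9.0719 ≈ 8707.15

$8,707.15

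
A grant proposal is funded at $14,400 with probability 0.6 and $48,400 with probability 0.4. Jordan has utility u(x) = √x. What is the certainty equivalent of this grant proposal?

E[u] = 0.6·√14400 + 0.4·√48400 = 0.6·120 + 0.4·220 = 160
CE = (160)² = 25600

$25,600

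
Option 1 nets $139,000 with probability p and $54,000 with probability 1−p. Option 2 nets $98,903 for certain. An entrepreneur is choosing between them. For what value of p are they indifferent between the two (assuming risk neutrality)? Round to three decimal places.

p = 0.528

p·139000 + (1−p)·54000 = 98903
85000p + 54000 = 98903
p = (98903 − 54000) / 85000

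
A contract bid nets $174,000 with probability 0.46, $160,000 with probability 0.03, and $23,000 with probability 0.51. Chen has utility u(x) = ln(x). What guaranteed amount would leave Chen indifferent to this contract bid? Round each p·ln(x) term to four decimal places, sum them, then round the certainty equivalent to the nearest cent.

E[u] = 0.46·ln(174000) + 0.03·ln(160000) + 0.51·ln(23000) = 5.5507 + 0.3595 + 5.1221 = 11.0323
CE = e^11.0323 ≈ 61839.65

$61,839.65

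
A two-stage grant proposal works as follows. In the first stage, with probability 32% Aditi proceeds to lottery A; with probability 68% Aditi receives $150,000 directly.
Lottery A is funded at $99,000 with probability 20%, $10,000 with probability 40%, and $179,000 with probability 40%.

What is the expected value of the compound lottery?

EV(A) = 0.2 × 99000 + 0.4 × 10000 + 0.4 × 179000 = 19800 + 4000 + 71600 = 95400
Branch B: 150000 (certain)
Overall = 0.32 × 95400 + 0.68 × 150000 = 30528 + 102000 = 132528

$132,528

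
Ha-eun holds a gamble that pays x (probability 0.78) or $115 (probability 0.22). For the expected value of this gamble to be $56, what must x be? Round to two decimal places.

0.78·x + 0.22·115 = 56
0.78·x = 56 − 25.3 = 30.7
x = 30.7 / 0.78 = 39.3590

x = $39.36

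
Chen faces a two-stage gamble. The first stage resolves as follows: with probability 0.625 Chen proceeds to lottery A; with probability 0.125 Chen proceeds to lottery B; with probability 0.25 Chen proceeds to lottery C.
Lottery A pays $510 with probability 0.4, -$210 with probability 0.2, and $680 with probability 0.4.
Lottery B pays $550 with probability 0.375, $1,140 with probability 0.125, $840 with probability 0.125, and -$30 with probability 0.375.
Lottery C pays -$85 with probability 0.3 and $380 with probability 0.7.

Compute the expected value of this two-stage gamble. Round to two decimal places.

$386.69

EV(A) = 0.4 × 510 + 0.2 × (-210) + 0.4 × 680 = 204 − 42 + 272 = 434
EV(B) = 0.375 × 550 + 0.125 × 1140 + 0.125 × 840 + 0.375 × (-30) = 206.25 + 142.5 + 105 − 11.25 = 442.5
EV(C) = 0.3 × (-85) + 0.7 × 380 = -25.5 + 266 = 240.5
Overall = 0.625 × 434 + 0.125 × 442.5 + 0.25 × 240.5 = 271.25 + 55.3125 + 60.125 = 386.6875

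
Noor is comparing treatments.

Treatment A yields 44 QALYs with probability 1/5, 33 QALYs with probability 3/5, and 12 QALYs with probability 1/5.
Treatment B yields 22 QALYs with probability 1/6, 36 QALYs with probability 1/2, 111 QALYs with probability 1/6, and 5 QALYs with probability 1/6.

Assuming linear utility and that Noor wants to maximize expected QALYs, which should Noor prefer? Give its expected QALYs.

Treatment A = 1/5 × 44 + 3/5 × 33 + 1/5 × 12 = 8.8 + 19.8 + 2.4 = 31
Treatment B = 1/6 × 22 + 1/2 × 36 + 1/6 × 111 + 1/6 × 5 = 3.6667 + 18 + 18.5 + 0.8333 = 41

Treatment B (41 QALYs)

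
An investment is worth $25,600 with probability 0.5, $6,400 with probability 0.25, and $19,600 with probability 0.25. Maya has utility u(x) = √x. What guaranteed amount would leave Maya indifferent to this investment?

E[u] = 0.5·√25600 + 0.25·√6400 + 0.25·√19600 = 0.5·160 + 0.25·80 + 0.25·140 = 135
CE = (135)² = 18225

$18,225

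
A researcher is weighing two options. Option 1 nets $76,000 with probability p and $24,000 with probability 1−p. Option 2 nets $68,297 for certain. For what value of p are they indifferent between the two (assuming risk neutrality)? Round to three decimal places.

p = 0.852

p·76000 + (1−p)·24000 = 68297
52000p + 24000 = 68297
p = (68297 − 24000) / 52000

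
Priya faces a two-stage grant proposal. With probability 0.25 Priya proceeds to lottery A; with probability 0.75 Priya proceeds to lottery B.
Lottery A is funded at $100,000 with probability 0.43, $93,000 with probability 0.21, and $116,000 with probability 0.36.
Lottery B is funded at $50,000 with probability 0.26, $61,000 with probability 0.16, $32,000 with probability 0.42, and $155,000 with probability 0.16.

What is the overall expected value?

EV(A) = 0.43 × 100000 + 0.21 × 93000 + 0.36 × 116000 = 43000 + 19530 + 41760 = 104290
EV(B) = 0.26 × 50000 + 0.16 × 61000 + 0.42 × 32000 + 0.16 × 155000 = 13000 + 9760 + 13440 + 24800 = 61000
Overall = 0.25 × 104290 + 0.75 × 61000 = 26072.5 + 45750 = 71822.5

$71,822.50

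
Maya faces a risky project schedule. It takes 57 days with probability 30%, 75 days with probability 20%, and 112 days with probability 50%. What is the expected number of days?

88.1 days

EV = 0.3 × 57 + 0.2 × 75 + 0.5 × 112 = 17.1 + 15 + 56 = 88.1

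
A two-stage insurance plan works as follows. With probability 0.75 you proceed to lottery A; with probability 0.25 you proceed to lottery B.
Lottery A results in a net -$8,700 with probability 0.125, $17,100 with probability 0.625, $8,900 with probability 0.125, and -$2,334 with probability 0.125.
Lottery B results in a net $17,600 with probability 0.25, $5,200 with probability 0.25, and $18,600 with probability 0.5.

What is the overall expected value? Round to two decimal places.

EV(A) = 0.125 × (-8700) + 0.625 × 17100 + 0.125 × 8900 + 0.125 × (-2334) = -1087.5 + 10687.5 + 1112.5 − 291.75 = 10420.75
EV(B) = 0.25 × 17600 + 0.25 × 5200 + 0.5 × 18600 = 4400 + 1300 + 9300 = 15000
Overall = 0.75 × 10420.75 + 0.25 × 15000 = 7815.5625 + 3750 = 11565.5625

$11,565.56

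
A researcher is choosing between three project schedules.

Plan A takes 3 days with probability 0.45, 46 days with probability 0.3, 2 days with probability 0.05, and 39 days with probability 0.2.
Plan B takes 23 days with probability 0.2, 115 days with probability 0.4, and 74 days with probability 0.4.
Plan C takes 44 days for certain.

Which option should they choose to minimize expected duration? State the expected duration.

Plan A (23.05 days)

Plan A = 0.45 × 3 + 0.3 × 46 + 0.05 × 2 + 0.2 × 39 = 1.35 + 13.8 + 0.1 + 7.8 = 23.05
Plan B = 0.2 × 23 + 0.4 × 115 + 0.4 × 74 = 4.6 + 46 + 29.6 = 80.2
Plan C: 44 (certain)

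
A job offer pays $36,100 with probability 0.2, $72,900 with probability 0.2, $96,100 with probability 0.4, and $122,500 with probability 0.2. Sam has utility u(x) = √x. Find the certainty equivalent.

E[u] = 0.2·√36100 + 0.2·√72900 + 0.4·√96100 + 0.2·√122500 = 0.2·190 + 0.2·270 + 0.4·310 + 0.2·350 = 286
CE = (286)² = 81796

$81,796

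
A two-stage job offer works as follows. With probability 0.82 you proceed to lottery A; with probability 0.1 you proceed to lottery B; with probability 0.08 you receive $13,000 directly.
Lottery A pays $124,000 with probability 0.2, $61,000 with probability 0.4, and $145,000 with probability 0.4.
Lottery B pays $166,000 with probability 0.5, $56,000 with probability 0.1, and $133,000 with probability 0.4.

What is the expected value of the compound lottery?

EV(A) = 0.2 × 124000 + 0.4 × 61000 + 0.4 × 145000 = 24800 + 24400 + 58000 = 107200
EV(B) = 0.5 × 166000 + 0.1 × 56000 + 0.4 × 133000 = 83000 + 5600 + 53200 = 141800
Branch C: 13000 (certain)
Overall = 0.82 × 107200 + 0.1 × 141800 + 0.08 × 13000 = 87904 + 14180 + 1040 = 103124

$103,124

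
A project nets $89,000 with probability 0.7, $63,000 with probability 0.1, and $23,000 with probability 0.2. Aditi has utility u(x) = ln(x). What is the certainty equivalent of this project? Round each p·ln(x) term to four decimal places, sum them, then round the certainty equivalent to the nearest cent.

$65,591.41

E[u] = 0.7·ln(89000) + 0.1·ln(63000) + 0.2·ln(23000) = 7.9775 + 1.1051 + 2.0086 = 11.0912
CE = e^11.0912 ≈ 65591.41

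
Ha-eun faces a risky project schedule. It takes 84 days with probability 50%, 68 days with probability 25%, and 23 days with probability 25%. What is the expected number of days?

64.75 days

EV = 0.5 × 84 + 0.25 × 68 + 0.25 × 23 = 42 + 17 + 5.75 = 64.75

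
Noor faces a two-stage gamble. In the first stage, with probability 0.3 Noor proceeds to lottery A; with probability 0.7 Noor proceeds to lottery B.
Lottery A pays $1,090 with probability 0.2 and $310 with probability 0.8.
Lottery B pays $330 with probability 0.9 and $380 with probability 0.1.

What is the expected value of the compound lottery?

$374.30

EV(A) = 0.2 × 1090 + 0.8 × 310 = 218 + 248 = 466
EV(B) = 0.9 × 330 + 0.1 × 380 = 297 + 38 = 335
Overall = 0.3 × 466 + 0.7 × 335 = 139.8 + 234.5 = 374.3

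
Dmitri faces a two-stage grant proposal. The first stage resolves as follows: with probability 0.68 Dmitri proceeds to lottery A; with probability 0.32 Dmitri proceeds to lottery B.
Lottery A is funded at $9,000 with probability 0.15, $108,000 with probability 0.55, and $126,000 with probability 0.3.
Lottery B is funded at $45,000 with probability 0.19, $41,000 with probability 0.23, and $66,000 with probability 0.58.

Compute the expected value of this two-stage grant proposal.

$85,017.20

EV(A) = 0.15 × 9000 + 0.55 × 108000 + 0.3 × 126000 = 1350 + 59400 + 37800 = 98550
EV(B) = 0.19 × 45000 + 0.23 × 41000 + 0.58 × 66000 = 8550 + 9430 + 38280 = 56260
Overall = 0.68 × 98550 + 0.32 × 56260 = 67014 + 18003.2 = 85017.2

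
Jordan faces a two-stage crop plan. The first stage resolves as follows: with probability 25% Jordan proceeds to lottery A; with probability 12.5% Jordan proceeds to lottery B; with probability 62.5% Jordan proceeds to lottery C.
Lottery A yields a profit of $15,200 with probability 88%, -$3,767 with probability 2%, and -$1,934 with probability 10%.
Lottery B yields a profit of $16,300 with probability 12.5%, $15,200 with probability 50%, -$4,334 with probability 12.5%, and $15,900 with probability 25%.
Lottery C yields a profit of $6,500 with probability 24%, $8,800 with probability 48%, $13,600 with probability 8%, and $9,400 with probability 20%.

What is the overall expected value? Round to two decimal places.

$10,380.66

EV(A) = 0.88 × 15200 + 0.02 × (-3767) + 0.1 × (-1934) = 13376 − 75.34 − 193.4 = 13107.26
EV(B) = 0.125 × 16300 + 0.5 × 15200 + 0.125 × (-4334) + 0.25 × 15900 = 2037.5 + 7600 − 541.75 + 3975 = 13070.75
EV(C) = 0.24 × 6500 + 0.48 × 8800 + 0.08 × 13600 + 0.2 × 9400 = 1560 + 4224 + 1088 + 1880 = 8752
Overall = 0.25 × 13107.26 + 0.125 × 13070.75 + 0.625 × 8752 = 3276.815 + 1633.84375 + 5470 = 10380.65875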